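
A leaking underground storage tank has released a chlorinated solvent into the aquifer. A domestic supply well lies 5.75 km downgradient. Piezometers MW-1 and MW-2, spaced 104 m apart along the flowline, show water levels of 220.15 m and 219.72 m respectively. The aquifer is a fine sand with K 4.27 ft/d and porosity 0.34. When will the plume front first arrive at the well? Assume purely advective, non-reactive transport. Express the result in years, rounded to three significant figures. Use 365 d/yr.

995 years

Hydraulic gradient i = (220.15 − 219.72) / 104 = 0.43 / 104 = 0.004135
K = 4.27 ft/d × 0.3048 = 1.301 m/d
Specific discharge q = 1.301 × 0.004135 = 0.005381 m/d
Seepage velocity v = q / n = 0.005381 / 0.34 = 0.01583 m/d
L = 5.75 km = 5750 m
t = L / v = 5750 / 0.01583 = 363300 d
   = 363300 / 365 = 995 yr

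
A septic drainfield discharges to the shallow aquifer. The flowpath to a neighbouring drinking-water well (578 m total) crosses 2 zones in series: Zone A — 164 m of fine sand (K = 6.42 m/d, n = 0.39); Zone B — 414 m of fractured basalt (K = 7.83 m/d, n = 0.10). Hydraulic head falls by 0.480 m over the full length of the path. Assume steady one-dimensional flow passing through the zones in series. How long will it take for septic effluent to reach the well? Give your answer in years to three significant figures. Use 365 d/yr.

Steady 1-D flow in series ⇒ the Darcy flux q is identical in every zone and the zone head losses add (resistances L/K in series).
Σ(L/K) = 164/6.42 + 414/7.83 = 25.55 + 52.87 = 78.42 d
q = ΔH / Σ(L/K) = 0.480 / 78.42 = 0.006121 m/d (same in every zone)
Zone A: v = q/n = 0.006121/0.39 = 0.01569 m/d → t_A = 164/0.01569 = 10450 d
Zone B: v = q/n = 0.006121/0.10 = 0.06121 m/d → t_B = 414/0.06121 = 6764 d
Total t = 10450 + 6764 = 17210 d
   = 17210 / 365 = 47.2 yr

47.2 years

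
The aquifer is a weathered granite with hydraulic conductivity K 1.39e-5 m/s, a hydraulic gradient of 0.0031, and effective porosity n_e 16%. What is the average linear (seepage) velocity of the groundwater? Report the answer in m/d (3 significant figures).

K = 1.39e-5 m/s × 86400 s/d = 1.201 m/d
Darcy flux q = K·i = 1.201 × 0.0031 = 0.003723 m/d
Average linear velocity = 0.003723 / 0.16 = 0.02327 m/d

0.0233 m/d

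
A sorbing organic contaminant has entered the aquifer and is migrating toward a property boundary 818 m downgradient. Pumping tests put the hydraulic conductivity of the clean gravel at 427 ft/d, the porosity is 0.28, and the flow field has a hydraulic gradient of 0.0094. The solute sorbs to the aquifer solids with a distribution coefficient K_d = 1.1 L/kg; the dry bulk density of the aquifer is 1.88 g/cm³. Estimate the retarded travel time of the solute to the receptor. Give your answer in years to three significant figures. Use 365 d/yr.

4.30 years

K = 427 ft/d × 0.3048 = 130.1 m/d
Darcy flux q = K·i = 130.1 × 0.0094 = 1.223 m/d
v = Ki/n = 130.1·0.0094/0.28 = 4.369 m/d
Retardation R = 1 + ρ_b·K_d/n = 1 + 1.88×1.1/0.28 = 8.386
Contaminant velocity v_c = v/R = 4.369/8.386 = 0.5210 m/d
t = L/v_c = 818/0.5210 = 1570 d
   = 1570/365 = 4.30 yr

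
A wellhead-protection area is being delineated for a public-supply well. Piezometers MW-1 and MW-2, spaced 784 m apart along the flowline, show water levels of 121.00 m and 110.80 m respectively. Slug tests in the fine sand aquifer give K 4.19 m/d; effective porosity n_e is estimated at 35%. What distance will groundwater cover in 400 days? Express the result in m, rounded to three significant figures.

Hydraulic gradient i = (121.00 − 110.80) / 784 = 10.20 / 784 = 0.01301
Darcy flux q = K·i = 4.19 × 0.01301 = 0.05451 m/d
v = Ki/n = 4.19·0.01301/0.35 = 0.1558 m/d
L = v × T = 0.1558 × 400 = 62.30 m

62.3 m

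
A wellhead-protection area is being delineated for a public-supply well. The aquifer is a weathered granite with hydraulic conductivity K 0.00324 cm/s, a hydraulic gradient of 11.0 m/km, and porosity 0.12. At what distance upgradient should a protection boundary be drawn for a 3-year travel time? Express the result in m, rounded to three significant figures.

K = 0.00324 cm/s × 864 = 2.799 m/d
Darcy flux q = K·i = 2.799 × 0.011 = 0.03079 m/d
v_s = q/n_e = 0.03079/0.12 = 0.2566 m/d
T = 3 yr × 365 = 1095 d
L = v × T = 0.2566 × 1095 = 281.0 m

281 m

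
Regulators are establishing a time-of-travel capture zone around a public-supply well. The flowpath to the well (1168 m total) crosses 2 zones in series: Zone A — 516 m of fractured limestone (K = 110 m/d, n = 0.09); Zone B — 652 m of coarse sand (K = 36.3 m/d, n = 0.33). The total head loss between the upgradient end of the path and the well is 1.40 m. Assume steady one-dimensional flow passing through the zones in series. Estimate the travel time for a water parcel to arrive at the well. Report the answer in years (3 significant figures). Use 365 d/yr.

11.6 years

Steady 1-D flow in series ⇒ the Darcy flux q is identical in every zone and the zone head losses add (resistances L/K in series).
Σ(L/K) = 516/110 + 652/36.3 = 4.691 + 17.96 = 22.65 d
q = ΔH / Σ(L/K) = 1.40 / 22.65 = 0.06180 m/d (same in every zone)
Zone A: v = q/n = 0.06180/0.09 = 0.6867 m/d → t_A = 516/0.6867 = 751.4 d
Zone B: v = q/n = 0.06180/0.33 = 0.1873 m/d → t_B = 652/0.1873 = 3481 d
Total t = 751.4 + 3481 = 4233 d
   = 4233 / 365 = 11.6 yr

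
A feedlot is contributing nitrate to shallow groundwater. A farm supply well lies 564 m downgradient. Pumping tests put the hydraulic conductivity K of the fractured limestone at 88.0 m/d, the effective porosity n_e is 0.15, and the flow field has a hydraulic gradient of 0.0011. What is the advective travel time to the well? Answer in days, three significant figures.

874 days

Specific discharge q = 88.0 × 0.0011 = 0.09680 m/d
Average linear velocity = 0.09680 / 0.15 = 0.6453 m/d
t = L / v = 564 / 0.6453 = 874.0 d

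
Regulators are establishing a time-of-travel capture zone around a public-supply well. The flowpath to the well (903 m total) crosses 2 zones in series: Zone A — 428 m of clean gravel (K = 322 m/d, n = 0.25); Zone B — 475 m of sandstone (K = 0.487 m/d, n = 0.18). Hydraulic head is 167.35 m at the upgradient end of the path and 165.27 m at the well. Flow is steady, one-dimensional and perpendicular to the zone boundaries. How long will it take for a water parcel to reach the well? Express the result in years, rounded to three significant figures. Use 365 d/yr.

248 years

Total head drop ΔH = 167.35 − 165.27 = 2.08 m
Continuity: the same q passes through each zone, so ΔH = q·Σ(L_j/K_j) — the zones act as resistances in series.
Σ(L/K) = 428/322 + 475/0.487 = 1.329 + 975.4 = 976.7 d
q = ΔH / Σ(L/K) = 2.08 / 976.7 = 0.002130 m/d (same in every zone)
Zone A: v = q/n = 0.002130/0.25 = 0.008519 m/d → t_A = 428/0.008519 = 50240 d
Zone B: v = q/n = 0.002130/0.18 = 0.01183 m/d → t_B = 475/0.01183 = 40150 d
Total t = 50240 + 40150 = 90390 d
   = 90390 / 365 = 248 yr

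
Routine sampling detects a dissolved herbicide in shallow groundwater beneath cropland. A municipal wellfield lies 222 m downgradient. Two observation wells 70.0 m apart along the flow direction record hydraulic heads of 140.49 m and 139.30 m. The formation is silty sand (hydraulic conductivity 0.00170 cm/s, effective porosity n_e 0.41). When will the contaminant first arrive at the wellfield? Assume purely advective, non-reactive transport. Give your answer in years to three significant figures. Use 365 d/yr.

Hydraulic gradient i = (140.49 − 139.30) / 70.0 = 1.19 / 70.0 = 0.01700
K = 0.00170 cm/s × 864 = 1.469 m/d
Specific discharge q = 1.469 × 0.01700 = 0.02497 m/d
v_s = q/n_e = 0.02497/0.41 = 0.06090 m/d
t = L / v = 222 / 0.06090 = 3645 d
   = 3645 / 365 = 9.99 yr

9.99 years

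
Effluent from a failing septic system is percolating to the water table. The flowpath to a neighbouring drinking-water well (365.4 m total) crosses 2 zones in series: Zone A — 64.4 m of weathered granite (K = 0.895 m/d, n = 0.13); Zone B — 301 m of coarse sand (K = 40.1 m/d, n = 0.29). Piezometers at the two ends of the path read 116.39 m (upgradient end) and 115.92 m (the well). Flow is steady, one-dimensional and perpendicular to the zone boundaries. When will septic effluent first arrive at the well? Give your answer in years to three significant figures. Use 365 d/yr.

Total head drop ΔH = 116.39 − 115.92 = 0.47 m
Steady 1-D flow in series ⇒ the Darcy flux q is identical in every zone and the zone head losses add (resistances L/K in series).
Σ(L/K) = 64.4/0.895 + 301/40.1 = 71.96 + 7.506 = 79.46 d
q = ΔH / Σ(L/K) = 0.47 / 79.46 = 0.005915 m/d (same in every zone)
Zone A: v = q/n = 0.005915/0.13 = 0.04550 m/d → t_A = 64.4/0.04550 = 1415 d
Zone B: v = q/n = 0.005915/0.29 = 0.02040 m/d → t_B = 301/0.02040 = 14760 d
Total t = 1415 + 14760 = 16170 d
   = 16170 / 365 = 44.3 yr

44.3 years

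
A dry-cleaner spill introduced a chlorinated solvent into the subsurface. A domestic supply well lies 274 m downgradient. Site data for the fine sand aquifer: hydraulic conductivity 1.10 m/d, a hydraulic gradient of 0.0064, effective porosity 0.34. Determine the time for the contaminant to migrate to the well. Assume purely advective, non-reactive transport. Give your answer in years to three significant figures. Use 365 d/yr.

Darcy flux q = K·i = 1.10 × 0.0064 = 0.007040 m/d
Average linear velocity = 0.007040 / 0.34 = 0.02071 m/d
t = L / v = 274 / 0.02071 = 13230 d
   = 13230 / 365 = 36.3 yr

36.3 years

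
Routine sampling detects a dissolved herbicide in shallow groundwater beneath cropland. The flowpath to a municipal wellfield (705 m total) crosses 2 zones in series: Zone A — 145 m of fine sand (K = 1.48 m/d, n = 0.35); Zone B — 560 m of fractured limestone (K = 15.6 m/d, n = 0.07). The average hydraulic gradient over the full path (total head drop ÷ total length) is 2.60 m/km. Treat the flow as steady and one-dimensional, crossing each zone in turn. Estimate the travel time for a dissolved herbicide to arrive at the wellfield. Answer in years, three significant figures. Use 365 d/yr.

18.0 years

Steady 1-D flow in series ⇒ the Darcy flux q is identical in every zone and the zone head losses add (resistances L/K in series).
Σ(L/K) = 145/1.48 + 560/15.6 = 97.97 + 35.90 = 133.9 d
K_eq = L_total / Σ(L/K) = 705 / 133.9 = 5.266 m/d
q = K_eq · i = 5.266 × 0.0026 = 0.01369 m/d (same in every zone)
Zone A: v = q/n = 0.01369/0.35 = 0.03912 m/d → t_A = 145/0.03912 = 3706 d
Zone B: v = q/n = 0.01369/0.07 = 0.1956 m/d → t_B = 560/0.1956 = 2863 d
Total t = 3706 + 2863 = 6569 d
   = 6569 / 365 = 18.0 yr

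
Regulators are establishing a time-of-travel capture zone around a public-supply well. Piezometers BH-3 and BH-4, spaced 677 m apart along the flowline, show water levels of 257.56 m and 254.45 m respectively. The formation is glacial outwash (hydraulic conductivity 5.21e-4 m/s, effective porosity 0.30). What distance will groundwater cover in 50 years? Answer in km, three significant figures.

12.6 km

Hydraulic gradient i = (257.56 − 254.45) / 677 = 3.11 / 677 = 0.004594
K = 5.21e-4 m/s × 86400 s/d = 45.01 m/d
Specific discharge q = 45.01 × 0.004594 = 0.2068 m/d
Seepage velocity v = q / n = 0.2068 / 0.30 = 0.6893 m/d
T = 50 yr × 365 = 18250 d
L = v × T = 0.6893 × 18250 = 12580 m
   = 12.6 km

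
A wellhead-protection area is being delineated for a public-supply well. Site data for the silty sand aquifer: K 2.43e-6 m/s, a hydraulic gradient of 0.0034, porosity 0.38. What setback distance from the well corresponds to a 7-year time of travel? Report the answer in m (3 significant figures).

K = 2.43e-6 m/s × 86400 s/d = 0.2100 m/d
Specific discharge q = 0.2100 × 0.0034 = 7.138e-4 m/d
v = Ki/n = 0.2100·0.0034/0.38 = 0.001879 m/d
T = 7 yr × 365 = 2555 d
L = v × T = 0.001879 × 2555 = 4.800 m

4.80 m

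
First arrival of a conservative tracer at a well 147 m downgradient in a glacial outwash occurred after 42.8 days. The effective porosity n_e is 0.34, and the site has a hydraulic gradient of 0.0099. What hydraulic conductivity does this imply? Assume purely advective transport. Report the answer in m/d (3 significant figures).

v = L / t = 147 / 42.8 = 3.435 m/d
K = v · n / i = 3.435 × 0.34 / 0.0099 = 118 m/d

118 m/d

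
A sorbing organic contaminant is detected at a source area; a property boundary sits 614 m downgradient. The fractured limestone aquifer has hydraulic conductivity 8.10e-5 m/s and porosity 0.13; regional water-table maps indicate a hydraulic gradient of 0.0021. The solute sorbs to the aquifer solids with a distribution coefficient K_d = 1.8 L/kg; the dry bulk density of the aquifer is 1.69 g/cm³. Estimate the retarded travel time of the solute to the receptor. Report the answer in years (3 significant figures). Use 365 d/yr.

363 years

K = 8.10e-5 m/s × 86400 s/d = 6.998 m/d
Specific discharge q = 6.998 × 0.0021 = 0.01470 m/d
Seepage velocity v = q / n = 0.01470 / 0.13 = 0.1131 m/d
Retardation R = 1 + ρ_b·K_d/n = 1 + 1.69×1.8/0.13 = 24.40
Contaminant velocity v_c = v/R = 0.1131/24.40 = 0.004633 m/d
t = L/v_c = 614/0.004633 = 132500 d
   = 132500/365 = 363 yr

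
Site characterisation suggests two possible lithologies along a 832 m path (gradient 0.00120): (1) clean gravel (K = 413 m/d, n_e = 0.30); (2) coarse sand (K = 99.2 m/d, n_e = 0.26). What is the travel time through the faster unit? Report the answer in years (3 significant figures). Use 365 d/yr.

Unit 1 (clean gravel): v = 413×0.0012/0.30 = 1.652 m/d, t = 832/1.652 = 503.6 d
Unit 2 (coarse sand): v = 99.2×0.0012/0.26 = 0.4578 m/d, t = 832/0.4578 = 1817 d
Faster: 503.6 d / 365 = 1.38 yr

1.38 years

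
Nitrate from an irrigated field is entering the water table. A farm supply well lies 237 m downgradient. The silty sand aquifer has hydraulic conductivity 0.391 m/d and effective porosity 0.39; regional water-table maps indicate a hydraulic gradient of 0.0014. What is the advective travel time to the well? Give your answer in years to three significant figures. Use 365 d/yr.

q = Ki = 0.391 × 0.0014 = 5.474e-4 m/d
Average linear velocity = 5.474e-4 / 0.39 = 0.001404 m/d
t = L / v = 237 / 0.001404 = 168900 d
   = 168900 / 365 = 463 yr

463 years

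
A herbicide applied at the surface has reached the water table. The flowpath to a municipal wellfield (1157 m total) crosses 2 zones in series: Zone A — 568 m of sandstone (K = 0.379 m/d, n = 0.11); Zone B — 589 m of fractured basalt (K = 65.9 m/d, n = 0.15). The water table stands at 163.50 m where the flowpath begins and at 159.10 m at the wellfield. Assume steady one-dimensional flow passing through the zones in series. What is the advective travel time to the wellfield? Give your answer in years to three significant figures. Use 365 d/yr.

142 years

Total head drop ΔH = 163.50 − 159.10 = 4.40 m
Continuity: the same q passes through each zone, so ΔH = q·Σ(L_j/K_j) — the zones act as resistances in series.
Σ(L/K) = 568/0.379 + 589/65.9 = 1499 + 8.938 = 1508 d
q = ΔH / Σ(L/K) = 4.40 / 1508 = 0.002919 m/d (same in every zone)
Zone A: v = q/n = 0.002919/0.11 = 0.02653 m/d → t_A = 568/0.02653 = 21410 d
Zone B: v = q/n = 0.002919/0.15 = 0.01946 m/d → t_B = 589/0.01946 = 30270 d
Total t = 21410 + 30270 = 51680 d
   = 51680 / 365 = 142 yr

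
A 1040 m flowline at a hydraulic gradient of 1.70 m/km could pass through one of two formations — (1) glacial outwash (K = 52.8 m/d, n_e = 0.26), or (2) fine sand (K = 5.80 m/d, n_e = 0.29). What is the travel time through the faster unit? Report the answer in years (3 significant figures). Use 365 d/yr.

8.25 years

Unit 1 (glacial outwash): v = 52.8×0.0017/0.26 = 0.3452 m/d, t = 1040/0.3452 = 3012 d
Unit 2 (fine sand): v = 5.80×0.0017/0.29 = 0.03400 m/d, t = 1040/0.03400 = 30590 d
Faster: 3012 d / 365 = 8.25 yr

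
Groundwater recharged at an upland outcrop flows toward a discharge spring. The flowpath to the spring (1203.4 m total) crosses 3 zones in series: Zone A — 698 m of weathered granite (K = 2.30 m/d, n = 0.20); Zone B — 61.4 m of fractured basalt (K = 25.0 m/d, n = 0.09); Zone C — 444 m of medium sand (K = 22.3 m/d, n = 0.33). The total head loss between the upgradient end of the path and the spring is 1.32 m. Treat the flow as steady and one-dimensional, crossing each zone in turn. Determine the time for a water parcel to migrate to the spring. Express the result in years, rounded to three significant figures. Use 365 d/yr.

Continuity: the same q passes through each zone, so ΔH = q·Σ(L_j/K_j) — the zones act as resistances in series.
Σ(L/K) = 698/2.30 + 61.4/25.0 + 444/22.3 = 303.5 + 2.456 + 19.91 = 325.8 d
q = ΔH / Σ(L/K) = 1.32 / 325.8 = 0.004051 m/d (same in every zone)
Zone A: v = q/n = 0.004051/0.20 = 0.02026 m/d → t_A = 698/0.02026 = 34460 d
Zone B: v = q/n = 0.004051/0.09 = 0.04501 m/d → t_B = 61.4/0.04501 = 1364 d
Zone C: v = q/n = 0.004051/0.33 = 0.01228 m/d → t_C = 444/0.01228 = 36170 d
Total t = 34460 + 1364 + 36170 = 71990 d
   = 71990 / 365 = 197 yr

197 years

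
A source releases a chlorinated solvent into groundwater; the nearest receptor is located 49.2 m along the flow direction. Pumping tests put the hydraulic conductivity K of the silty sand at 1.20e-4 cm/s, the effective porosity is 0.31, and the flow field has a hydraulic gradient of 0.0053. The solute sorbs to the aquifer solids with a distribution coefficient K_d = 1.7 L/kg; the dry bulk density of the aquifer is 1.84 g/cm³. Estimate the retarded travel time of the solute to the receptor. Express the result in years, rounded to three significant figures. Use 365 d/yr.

843 years

K = 1.20e-4 cm/s × 864 = 0.1037 m/d
Specific discharge q = 0.1037 × 0.0053 = 5.495e-4 m/d
v_s = q/n_e = 5.495e-4/0.31 = 0.001773 m/d
Retardation R = 1 + ρ_b·K_d/n = 1 + 1.84×1.7/0.31 = 11.09
Contaminant velocity v_c = v/R = 0.001773/11.09 = 1.598e-4 m/d
t = L/v_c = 49.2/1.598e-4 = 307800 d
   = 307800/365 = 843 yr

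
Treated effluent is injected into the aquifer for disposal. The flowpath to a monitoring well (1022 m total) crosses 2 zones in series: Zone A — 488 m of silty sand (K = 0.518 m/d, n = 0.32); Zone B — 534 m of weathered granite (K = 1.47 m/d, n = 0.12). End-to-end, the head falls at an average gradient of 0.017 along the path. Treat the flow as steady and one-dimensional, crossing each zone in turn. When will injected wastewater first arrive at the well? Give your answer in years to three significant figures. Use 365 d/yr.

Continuity: the same q passes through each zone, so ΔH = q·Σ(L_j/K_j) — the zones act as resistances in series.
Σ(L/K) = 488/0.518 + 534/1.47 = 942.1 + 363.3 = 1305 d
K_eq = L_total / Σ(L/K) = 1022 / 1305 = 0.7829 m/d
q = K_eq · i = 0.7829 × 0.017 = 0.01331 m/d (same in every zone)
Zone A: v = q/n = 0.01331/0.32 = 0.04159 m/d → t_A = 488/0.04159 = 11730 d
Zone B: v = q/n = 0.01331/0.12 = 0.1109 m/d → t_B = 534/0.1109 = 4814 d
Total t = 11730 + 4814 = 16550 d
   = 16550 / 365 = 45.3 yr

45.3 years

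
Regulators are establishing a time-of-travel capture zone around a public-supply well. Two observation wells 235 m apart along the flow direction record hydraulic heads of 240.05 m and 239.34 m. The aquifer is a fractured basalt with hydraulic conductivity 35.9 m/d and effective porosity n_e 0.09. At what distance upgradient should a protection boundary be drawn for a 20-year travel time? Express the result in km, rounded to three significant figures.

8.80 km

Hydraulic gradient i = (240.05 − 239.34) / 235 = 0.71 / 235 = 0.003021
Darcy flux q = K·i = 35.9 × 0.003021 = 0.1085 m/d
Seepage velocity v = q / n = 0.1085 / 0.09 = 1.205 m/d
T = 20 yr × 365 = 7300 d
L = v × T = 1.205 × 7300 = 8798 m
   = 8.80 km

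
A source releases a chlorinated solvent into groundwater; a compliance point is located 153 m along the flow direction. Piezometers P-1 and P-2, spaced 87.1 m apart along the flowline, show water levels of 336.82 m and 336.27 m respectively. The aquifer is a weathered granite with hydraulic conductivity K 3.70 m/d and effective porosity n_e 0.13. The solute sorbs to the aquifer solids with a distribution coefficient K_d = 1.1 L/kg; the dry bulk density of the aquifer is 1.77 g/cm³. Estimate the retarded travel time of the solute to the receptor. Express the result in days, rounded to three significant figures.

13600 days

Hydraulic gradient i = (336.82 − 336.27) / 87.1 = 0.55 / 87.1 = 0.006315
Darcy flux q = K·i = 3.70 × 0.006315 = 0.02336 m/d
v_s = q/n_e = 0.02336/0.13 = 0.1797 m/d
Retardation R = 1 + ρ_b·K_d/n = 1 + 1.77×1.1/0.13 = 15.98
Contaminant velocity v_c = v/R = 0.1797/15.98 = 0.01125 m/d
t = L/v_c = 153/0.01125 = 13600 d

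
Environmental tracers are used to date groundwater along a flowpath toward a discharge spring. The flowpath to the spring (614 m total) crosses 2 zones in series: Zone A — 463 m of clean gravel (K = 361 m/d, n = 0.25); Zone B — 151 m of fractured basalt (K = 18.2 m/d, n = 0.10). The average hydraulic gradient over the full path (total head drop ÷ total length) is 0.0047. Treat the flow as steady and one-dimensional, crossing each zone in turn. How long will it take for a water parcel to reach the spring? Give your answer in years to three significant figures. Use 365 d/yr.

1.19 years

Steady 1-D flow in series ⇒ the Darcy flux q is identical in every zone and the zone head losses add (resistances L/K in series).
Σ(L/K) = 463/361 + 151/18.2 = 1.283 + 8.297 = 9.579 d
K_eq = L_total / Σ(L/K) = 614 / 9.579 = 64.10 m/d
q = K_eq · i = 64.10 × 0.0047 = 0.3013 m/d (same in every zone)
Zone A: v = q/n = 0.3013/0.25 = 1.205 m/d → t_A = 463/1.205 = 384.2 d
Zone B: v = q/n = 0.3013/0.10 = 3.013 m/d → t_B = 151/3.013 = 50.12 d
Total t = 384.2 + 50.12 = 434.3 d
   = 434.3 / 365 = 1.19 yr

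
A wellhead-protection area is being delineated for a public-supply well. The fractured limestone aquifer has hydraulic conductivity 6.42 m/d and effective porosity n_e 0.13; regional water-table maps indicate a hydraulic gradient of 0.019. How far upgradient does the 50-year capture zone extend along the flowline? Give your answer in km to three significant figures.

17.1 km

q = Ki = 6.42 × 0.019 = 0.1220 m/d
Seepage velocity v = q / n = 0.1220 / 0.13 = 0.9383 m/d
T = 50 yr × 365 = 18250 d
L = v × T = 0.9383 × 18250 = 17120 m
   = 17.1 km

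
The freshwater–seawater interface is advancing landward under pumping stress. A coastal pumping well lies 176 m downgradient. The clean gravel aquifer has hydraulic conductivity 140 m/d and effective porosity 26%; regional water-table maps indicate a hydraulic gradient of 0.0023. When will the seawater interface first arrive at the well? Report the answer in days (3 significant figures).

Darcy flux q = K·i = 140 × 0.0023 = 0.3220 m/d
Seepage velocity v = q / n = 0.3220 / 0.26 = 1.238 m/d
t = L / v = 176 / 1.238 = 142.1 d

142 days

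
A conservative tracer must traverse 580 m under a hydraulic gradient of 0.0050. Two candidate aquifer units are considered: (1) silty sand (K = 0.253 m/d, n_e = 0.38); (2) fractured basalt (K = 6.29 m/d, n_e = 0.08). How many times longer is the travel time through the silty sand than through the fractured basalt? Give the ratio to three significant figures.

118

Unit 1 (silty sand): v = 0.253×0.0050/0.38 = 0.003329 m/d, t = 580/0.003329 = 174200 d
Unit 2 (fractured basalt): v = 6.29×0.0050/0.08 = 0.3931 m/d, t = 580/0.3931 = 1475 d
t(silty sand) / t(fractured basalt) = 174200/1475 = 118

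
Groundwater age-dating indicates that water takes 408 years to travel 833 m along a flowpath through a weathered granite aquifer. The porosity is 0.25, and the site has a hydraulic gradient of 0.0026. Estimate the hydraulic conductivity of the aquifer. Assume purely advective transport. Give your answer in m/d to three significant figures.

t = 408 years = 148900 d
v = L / t = 833 / 148900 = 0.005594 m/d
K = v · n / i = 0.005594 × 0.25 / 0.0026 = 0.538 m/d

0.538 m/d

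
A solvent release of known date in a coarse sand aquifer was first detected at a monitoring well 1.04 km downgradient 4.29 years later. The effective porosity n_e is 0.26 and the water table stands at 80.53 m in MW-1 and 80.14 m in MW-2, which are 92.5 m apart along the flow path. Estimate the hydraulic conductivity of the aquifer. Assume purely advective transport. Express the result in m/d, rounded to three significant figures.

41.0 m/d

Hydraulic gradient i = (80.53 − 80.14) / 92.5 = 0.39 / 92.5 = 0.004216
t = 4.29 years = 1566 d
L = 1.04 km = 1040 m
v = L / t = 1040 / 1566 = 0.6642 m/d
K = v · n / i = 0.6642 × 0.26 / 0.004216 = 41.0 m/d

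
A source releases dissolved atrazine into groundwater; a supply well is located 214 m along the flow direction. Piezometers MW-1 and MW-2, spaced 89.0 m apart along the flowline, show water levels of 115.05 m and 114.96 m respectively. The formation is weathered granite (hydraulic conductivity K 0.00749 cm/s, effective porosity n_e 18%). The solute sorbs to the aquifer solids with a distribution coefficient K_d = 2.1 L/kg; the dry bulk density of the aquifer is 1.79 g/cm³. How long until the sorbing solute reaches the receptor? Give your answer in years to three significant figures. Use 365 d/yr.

Hydraulic gradient i = (115.05 − 114.96) / 89.0 = 0.09 / 89.0 = 0.001011
K = 0.00749 cm/s × 864 = 6.471 m/d
q = Ki = 6.471 × 0.001011 = 0.006544 m/d
v = Ki/n = 6.471·0.001011/0.18 = 0.03636 m/d
Retardation R = 1 + ρ_b·K_d/n = 1 + 1.79×2.1/0.18 = 21.88
Contaminant velocity v_c = v/R = 0.03636/21.88 = 0.001661 m/d
t = L/v_c = 214/0.001661 = 128800 d
   = 128800/365 = 353 yr

353 years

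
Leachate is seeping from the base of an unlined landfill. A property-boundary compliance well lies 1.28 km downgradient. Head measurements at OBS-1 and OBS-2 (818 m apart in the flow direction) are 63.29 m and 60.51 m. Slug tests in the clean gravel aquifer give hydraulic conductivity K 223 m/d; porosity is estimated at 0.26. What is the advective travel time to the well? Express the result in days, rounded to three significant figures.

Hydraulic gradient i = (63.29 − 60.51) / 818 = 2.78 / 818 = 0.003399
Specific discharge q = 223 × 0.003399 = 0.7579 m/d
v_s = q/n_e = 0.7579/0.26 = 2.915 m/d
L = 1.28 km = 1280 m
t = L / v = 1280 / 2.915 = 439.1 d

439 days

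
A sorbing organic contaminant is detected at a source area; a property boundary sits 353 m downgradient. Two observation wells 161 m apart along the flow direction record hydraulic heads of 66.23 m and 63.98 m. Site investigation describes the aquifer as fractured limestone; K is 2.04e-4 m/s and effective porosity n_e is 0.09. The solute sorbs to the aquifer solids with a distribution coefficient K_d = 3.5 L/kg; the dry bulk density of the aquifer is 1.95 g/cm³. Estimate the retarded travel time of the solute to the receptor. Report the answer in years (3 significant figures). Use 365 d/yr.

Hydraulic gradient i = (66.23 − 63.98) / 161 = 2.25 / 161 = 0.01398
K = 2.04e-4 m/s × 86400 s/d = 17.63 m/d
q = Ki = 17.63 × 0.01398 = 0.2463 m/d
Average linear velocity = 0.2463 / 0.09 = 2.737 m/d
Retardation R = 1 + ρ_b·K_d/n = 1 + 1.95×3.5/0.09 = 76.83
Contaminant velocity v_c = v/R = 2.737/76.83 = 0.03562 m/d
t = L/v_c = 353/0.03562 = 9910 d
   = 9910/365 = 27.2 yr

27.2 years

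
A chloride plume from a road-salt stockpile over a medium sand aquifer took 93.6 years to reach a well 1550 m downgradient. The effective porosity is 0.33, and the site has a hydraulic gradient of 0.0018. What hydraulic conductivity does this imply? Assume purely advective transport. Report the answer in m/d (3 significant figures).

8.32 m/d

t = 93.6 years = 34160 d
v = L / t = 1550 / 34160 = 0.04537 m/d
K = v · n / i = 0.04537 × 0.33 / 0.0018 = 8.32 m/d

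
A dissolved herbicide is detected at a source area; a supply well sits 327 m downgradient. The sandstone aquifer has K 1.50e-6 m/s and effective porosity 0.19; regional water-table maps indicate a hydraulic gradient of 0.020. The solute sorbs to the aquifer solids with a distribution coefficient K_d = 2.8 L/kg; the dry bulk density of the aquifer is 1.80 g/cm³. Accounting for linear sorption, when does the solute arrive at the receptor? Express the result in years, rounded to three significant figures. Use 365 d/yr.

1810 years

K = 1.50e-6 m/s × 86400 s/d = 0.1296 m/d
Specific discharge q = 0.1296 × 0.020 = 0.002592 m/d
v = Ki/n = 0.1296·0.020/0.19 = 0.01364 m/d
Retardation R = 1 + ρ_b·K_d/n = 1 + 1.80×2.8/0.19 = 27.53
Contaminant velocity v_c = v/R = 0.01364/27.53 = 4.956e-4 m/d
t = L/v_c = 327/4.956e-4 = 659800 d
   = 659800/365 = 1810 yr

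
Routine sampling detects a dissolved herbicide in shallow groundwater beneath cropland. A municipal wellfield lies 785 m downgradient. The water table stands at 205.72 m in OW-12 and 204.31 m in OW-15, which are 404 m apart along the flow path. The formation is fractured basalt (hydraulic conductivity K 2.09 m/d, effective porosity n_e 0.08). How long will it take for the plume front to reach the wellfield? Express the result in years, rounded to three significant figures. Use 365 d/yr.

Hydraulic gradient i = (205.72 − 204.31) / 404 = 1.41 / 404 = 0.003490
q = Ki = 2.09 × 0.003490 = 0.007294 m/d
v = Ki/n = 2.09·0.003490/0.08 = 0.09118 m/d
t = L / v = 785 / 0.09118 = 8609 d
   = 8609 / 365 = 23.6 yr

23.6 years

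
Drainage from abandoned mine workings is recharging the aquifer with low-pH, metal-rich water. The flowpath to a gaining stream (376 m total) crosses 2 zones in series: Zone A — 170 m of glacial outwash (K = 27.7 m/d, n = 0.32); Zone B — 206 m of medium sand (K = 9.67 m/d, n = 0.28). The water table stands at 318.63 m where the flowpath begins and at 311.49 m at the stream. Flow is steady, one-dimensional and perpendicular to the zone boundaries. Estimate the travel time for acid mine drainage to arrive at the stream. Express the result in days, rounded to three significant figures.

431 days

Total head drop ΔH = 318.63 − 311.49 = 7.14 m
Continuity: the same q passes through each zone, so ΔH = q·Σ(L_j/K_j) — the zones act as resistances in series.
Σ(L/K) = 170/27.7 + 206/9.67 = 6.137 + 21.30 = 27.44 d
q = ΔH / Σ(L/K) = 7.14 / 27.44 = 0.2602 m/d (same in every zone)
Zone A: v = q/n = 0.2602/0.32 = 0.8131 m/d → t_A = 170/0.8131 = 209.1 d
Zone B: v = q/n = 0.2602/0.28 = 0.9293 m/d → t_B = 206/0.9293 = 221.7 d
Total t = 209.1 + 221.7 = 430.7 d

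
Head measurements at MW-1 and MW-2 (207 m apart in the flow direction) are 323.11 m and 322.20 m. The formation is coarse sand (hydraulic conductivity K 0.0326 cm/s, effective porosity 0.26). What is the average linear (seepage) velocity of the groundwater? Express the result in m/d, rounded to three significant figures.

0.476 m/d

Hydraulic gradient i = (323.11 − 322.20) / 207 = 0.91 / 207 = 0.004396
K = 0.0326 cm/s × 864 = 28.17 m/d
Specific discharge q = 28.17 × 0.004396 = 0.1238 m/d
v_s = q/n_e = 0.1238/0.26 = 0.4762 m/d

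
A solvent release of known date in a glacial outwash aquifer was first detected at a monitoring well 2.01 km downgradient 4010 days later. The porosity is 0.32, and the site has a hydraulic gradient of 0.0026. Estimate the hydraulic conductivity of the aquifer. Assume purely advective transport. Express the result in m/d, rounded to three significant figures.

L = 2.01 km = 2010 m
v = L / t = 2010 / 4010 = 0.5012 m/d
K = v · n / i = 0.5012 × 0.32 / 0.0026 = 61.7 m/d

61.7 m/d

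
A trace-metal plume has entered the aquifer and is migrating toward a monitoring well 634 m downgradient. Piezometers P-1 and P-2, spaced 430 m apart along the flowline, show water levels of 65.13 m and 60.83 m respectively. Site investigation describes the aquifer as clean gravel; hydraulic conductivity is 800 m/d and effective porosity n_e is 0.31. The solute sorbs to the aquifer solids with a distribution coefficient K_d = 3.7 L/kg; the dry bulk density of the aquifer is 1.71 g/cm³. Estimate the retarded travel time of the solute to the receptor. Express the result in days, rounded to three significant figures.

526 days

Hydraulic gradient i = (65.13 − 60.83) / 430 = 4.30 / 430 = 0.01000
q = Ki = 800 × 0.01000 = 8.000 m/d
v_s = q/n_e = 8.000/0.31 = 25.81 m/d
Retardation R = 1 + ρ_b·K_d/n = 1 + 1.71×3.7/0.31 = 21.41
Contaminant velocity v_c = v/R = 25.81/21.41 = 1.205 m/d
t = L/v_c = 634/1.205 = 526.0 d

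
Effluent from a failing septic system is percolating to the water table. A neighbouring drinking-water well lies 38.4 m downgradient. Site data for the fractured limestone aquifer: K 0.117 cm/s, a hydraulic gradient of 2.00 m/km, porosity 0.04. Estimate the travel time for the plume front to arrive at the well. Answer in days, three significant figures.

K = 0.117 cm/s × 864 = 101.1 m/d
q = Ki = 101.1 × 0.0020 = 0.2022 m/d
v_s = q/n_e = 0.2022/0.04 = 5.054 m/d
t = L / v = 38.4 / 5.054 = 7.597 d

7.60 days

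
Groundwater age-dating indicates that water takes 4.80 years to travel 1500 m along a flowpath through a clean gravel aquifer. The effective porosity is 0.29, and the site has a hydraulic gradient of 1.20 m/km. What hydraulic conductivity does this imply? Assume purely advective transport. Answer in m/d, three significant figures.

t = 4.80 years = 1752 d
v = L / t = 1500 / 1752 = 0.8562 m/d
K = v · n / i = 0.8562 × 0.29 / 0.0012 = 207 m/d

207 m/d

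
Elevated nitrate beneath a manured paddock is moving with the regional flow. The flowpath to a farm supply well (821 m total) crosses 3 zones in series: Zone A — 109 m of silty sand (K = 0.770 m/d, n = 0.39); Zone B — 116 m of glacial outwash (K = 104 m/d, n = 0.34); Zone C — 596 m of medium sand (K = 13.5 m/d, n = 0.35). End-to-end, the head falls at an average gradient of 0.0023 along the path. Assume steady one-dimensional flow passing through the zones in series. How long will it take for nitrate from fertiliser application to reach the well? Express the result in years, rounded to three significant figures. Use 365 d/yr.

78.8 years

Steady 1-D flow in series ⇒ the Darcy flux q is identical in every zone and the zone head losses add (resistances L/K in series).
Σ(L/K) = 109/0.770 + 116/104 + 596/13.5 = 141.6 + 1.115 + 44.15 = 186.8 d
K_eq = L_total / Σ(L/K) = 821 / 186.8 = 4.395 m/d
q = K_eq · i = 4.395 × 0.0023 = 0.01011 m/d (same in every zone)
Zone A: v = q/n = 0.01011/0.39 = 0.02592 m/d → t_A = 109/0.02592 = 4206 d
Zone B: v = q/n = 0.01011/0.34 = 0.02973 m/d → t_B = 116/0.02973 = 3902 d
Zone C: v = q/n = 0.01011/0.35 = 0.02888 m/d → t_C = 596/0.02888 = 20640 d
Total t = 4206 + 3902 + 20640 = 28750 d
   = 28750 / 365 = 78.8 yr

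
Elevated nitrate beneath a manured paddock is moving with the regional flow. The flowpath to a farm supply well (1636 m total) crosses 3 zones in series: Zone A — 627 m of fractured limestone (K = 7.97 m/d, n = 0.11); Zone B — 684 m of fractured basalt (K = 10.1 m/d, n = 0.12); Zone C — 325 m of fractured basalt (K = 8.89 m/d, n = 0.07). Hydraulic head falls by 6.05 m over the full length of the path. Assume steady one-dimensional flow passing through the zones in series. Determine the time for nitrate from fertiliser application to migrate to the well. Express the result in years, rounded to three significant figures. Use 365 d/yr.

Continuity: the same q passes through each zone, so ΔH = q·Σ(L_j/K_j) — the zones act as resistances in series.
Σ(L/K) = 627/7.97 + 684/10.1 + 325/8.89 = 78.67 + 67.72 + 36.56 = 183.0 d
q = ΔH / Σ(L/K) = 6.05 / 183.0 = 0.03307 m/d (same in every zone)
Zone A: v = q/n = 0.03307/0.11 = 0.3006 m/d → t_A = 627/0.3006 = 2086 d
Zone B: v = q/n = 0.03307/0.12 = 0.2756 m/d → t_B = 684/0.2756 = 2482 d
Zone C: v = q/n = 0.03307/0.07 = 0.4724 m/d → t_C = 325/0.4724 = 688.0 d
Total t = 2086 + 2482 + 688.0 = 5256 d
   = 5256 / 365 = 14.4 yr

14.4 years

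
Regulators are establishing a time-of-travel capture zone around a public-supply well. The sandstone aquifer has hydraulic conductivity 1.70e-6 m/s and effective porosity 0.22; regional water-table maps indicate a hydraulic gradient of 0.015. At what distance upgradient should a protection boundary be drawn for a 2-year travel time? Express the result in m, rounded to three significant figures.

7.31 m

K = 1.70e-6 m/s × 86400 s/d = 0.1469 m/d
q = Ki = 0.1469 × 0.015 = 0.002203 m/d
Seepage velocity v = q / n = 0.002203 / 0.22 = 0.01001 m/d
T = 2 yr × 365 = 730 d
L = v × T = 0.01001 × 730 = 7.311 m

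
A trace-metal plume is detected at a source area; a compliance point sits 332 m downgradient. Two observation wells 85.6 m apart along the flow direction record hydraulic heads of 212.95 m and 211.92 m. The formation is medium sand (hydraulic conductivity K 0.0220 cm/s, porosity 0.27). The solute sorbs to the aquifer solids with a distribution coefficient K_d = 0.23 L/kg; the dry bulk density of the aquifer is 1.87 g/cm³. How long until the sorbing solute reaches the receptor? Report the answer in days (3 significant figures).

1020 days

Hydraulic gradient i = (212.95 − 211.92) / 85.6 = 1.03 / 85.6 = 0.01203
K = 0.0220 cm/s × 864 = 19.01 m/d
q = Ki = 19.01 × 0.01203 = 0.2287 m/d
Average linear velocity = 0.2287 / 0.27 = 0.8471 m/d
Retardation R = 1 + ρ_b·K_d/n = 1 + 1.87×0.23/0.27 = 2.593
Contaminant velocity v_c = v/R = 0.8471/2.593 = 0.3267 m/d
t = L/v_c = 332/0.3267 = 1016 d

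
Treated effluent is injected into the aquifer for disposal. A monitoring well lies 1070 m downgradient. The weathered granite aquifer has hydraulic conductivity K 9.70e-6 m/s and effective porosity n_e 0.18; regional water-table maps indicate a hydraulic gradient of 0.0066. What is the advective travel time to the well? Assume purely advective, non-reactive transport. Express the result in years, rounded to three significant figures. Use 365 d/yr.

95.4 years

K = 9.70e-6 m/s × 86400 s/d = 0.8381 m/d
q = Ki = 0.8381 × 0.0066 = 0.005531 m/d
Seepage velocity v = q / n = 0.005531 / 0.18 = 0.03073 m/d
t = L / v = 1070 / 0.03073 = 34820 d
   = 34820 / 365 = 95.4 yr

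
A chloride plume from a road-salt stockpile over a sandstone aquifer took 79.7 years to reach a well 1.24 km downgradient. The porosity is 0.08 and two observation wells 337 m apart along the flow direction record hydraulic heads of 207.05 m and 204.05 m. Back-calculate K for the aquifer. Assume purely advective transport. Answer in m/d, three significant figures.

0.383 m/d

Hydraulic gradient i = (207.05 − 204.05) / 337 = 3.00 / 337 = 0.008902
t = 79.7 years = 29090 d
L = 1.24 km = 1240 m
v = L / t = 1240 / 29090 = 0.04263 m/d
K = v · n / i = 0.04263 × 0.08 / 0.008902 = 0.383 m/d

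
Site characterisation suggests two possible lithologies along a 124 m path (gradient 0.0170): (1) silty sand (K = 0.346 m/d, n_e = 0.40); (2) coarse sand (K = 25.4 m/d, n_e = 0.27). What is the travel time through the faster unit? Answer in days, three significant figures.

77.5 days

Unit 1 (silty sand): v = 0.346×0.017/0.40 = 0.01471 m/d, t = 124/0.01471 = 8433 d
Unit 2 (coarse sand): v = 25.4×0.017/0.27 = 1.599 m/d, t = 124/1.599 = 77.54 d
Faster unit: t = 77.5 d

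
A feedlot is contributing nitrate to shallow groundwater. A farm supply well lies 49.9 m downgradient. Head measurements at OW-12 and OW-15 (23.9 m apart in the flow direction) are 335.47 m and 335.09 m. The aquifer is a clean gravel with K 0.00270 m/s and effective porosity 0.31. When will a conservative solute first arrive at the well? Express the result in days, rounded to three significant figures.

4.17 days

Hydraulic gradient i = (335.47 − 335.09) / 23.9 = 0.38 / 23.9 = 0.01590
K = 0.00270 m/s × 86400 s/d = 233.3 m/d
Specific discharge q = 233.3 × 0.01590 = 3.709 m/d
Seepage velocity v = q / n = 3.709 / 0.31 = 11.96 m/d
t = L / v = 49.9 / 11.96 = 4.171 d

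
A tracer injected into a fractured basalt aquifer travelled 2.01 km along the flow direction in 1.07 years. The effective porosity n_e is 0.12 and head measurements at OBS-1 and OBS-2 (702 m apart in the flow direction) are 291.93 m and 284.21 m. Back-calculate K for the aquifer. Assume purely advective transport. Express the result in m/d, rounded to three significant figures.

56.2 m/d

Hydraulic gradient i = (291.93 − 284.21) / 702 = 7.72 / 702 = 0.01100
t = 1.07 years = 390.6 d
L = 2.01 km = 2010 m
v = L / t = 2010 / 390.6 = 5.147 m/d
K = v · n / i = 5.147 × 0.12 / 0.01100 = 56.2 m/d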